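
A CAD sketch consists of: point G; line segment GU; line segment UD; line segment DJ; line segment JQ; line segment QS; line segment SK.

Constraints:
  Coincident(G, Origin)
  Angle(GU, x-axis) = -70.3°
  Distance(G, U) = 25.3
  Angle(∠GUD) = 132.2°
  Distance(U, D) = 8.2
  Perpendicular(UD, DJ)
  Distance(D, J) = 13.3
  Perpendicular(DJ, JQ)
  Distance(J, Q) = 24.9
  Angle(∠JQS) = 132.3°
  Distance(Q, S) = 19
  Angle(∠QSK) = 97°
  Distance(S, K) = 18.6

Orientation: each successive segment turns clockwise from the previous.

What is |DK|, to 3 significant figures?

29.6

G is at the origin; GU runs at -70.3° with length 25.3, so U = (8.53, -23.8). ∠GUD = 132.2° gives UD at -118° from the x-axis; with |UD| = 8.2, D = (4.67, -31.1). The perpendicularity gives DJ at right angles to UD, so DJ runs at 152°; with |DJ| = 13.3, J = (-7.07, -24.8). The perpendicularity gives JQ at right angles to DJ, so JQ runs at 61.9°; with |JQ| = 24.9, Q = (4.66, -2.82). ∠JQS = 132.3° gives QS at 14.2° from the x-axis; with |QS| = 19.0, S = (23.1, 1.84). ∠QSK = 97.0° gives SK at -68.8° from the x-axis; with |SK| = 18.6, K = (29.8, -15.5). Then |DK| = |K − D| = 29.6.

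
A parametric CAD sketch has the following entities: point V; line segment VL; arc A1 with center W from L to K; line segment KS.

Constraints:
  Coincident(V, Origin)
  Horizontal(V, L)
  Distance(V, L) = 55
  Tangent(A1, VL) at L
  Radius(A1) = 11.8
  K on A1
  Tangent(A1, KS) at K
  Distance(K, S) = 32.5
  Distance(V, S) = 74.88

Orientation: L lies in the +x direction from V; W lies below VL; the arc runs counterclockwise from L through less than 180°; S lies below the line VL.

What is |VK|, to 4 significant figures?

47.61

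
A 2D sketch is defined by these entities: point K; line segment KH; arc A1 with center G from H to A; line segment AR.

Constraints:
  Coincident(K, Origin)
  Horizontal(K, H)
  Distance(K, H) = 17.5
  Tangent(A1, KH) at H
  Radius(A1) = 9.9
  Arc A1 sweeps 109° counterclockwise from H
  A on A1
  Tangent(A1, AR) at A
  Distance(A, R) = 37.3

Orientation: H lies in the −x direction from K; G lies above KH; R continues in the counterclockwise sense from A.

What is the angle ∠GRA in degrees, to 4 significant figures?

14.86°

On A1, H sits at bearing -90° from G; a 109° counterclockwise sweep puts A at bearing 19°, so A = G + 9.9·(cos 19°, sin 19°) = (-8.139, 13.12). The tangent condition forces GA to be normal to AR, so AR runs along (−sin 19°, cos 19°); with |AR| = 37.3, R = (-20.28, 48.39). Then cos ∠GRA = RG·RA / (|RG||RA|), giving 14.86°.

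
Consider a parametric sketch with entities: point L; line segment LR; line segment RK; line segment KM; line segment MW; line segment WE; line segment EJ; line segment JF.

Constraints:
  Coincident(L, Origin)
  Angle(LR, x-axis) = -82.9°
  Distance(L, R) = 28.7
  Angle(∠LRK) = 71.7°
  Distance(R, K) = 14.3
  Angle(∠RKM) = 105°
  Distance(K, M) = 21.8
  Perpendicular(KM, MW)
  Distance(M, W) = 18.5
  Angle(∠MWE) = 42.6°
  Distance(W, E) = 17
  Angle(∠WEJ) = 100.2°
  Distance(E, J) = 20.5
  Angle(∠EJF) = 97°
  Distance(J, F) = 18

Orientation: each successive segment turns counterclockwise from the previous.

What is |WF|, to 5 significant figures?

25.729

∠WEJ = 100.2° gives EJ at 47.600° from the x-axis; with |EJ| = 20.5, J = (22.542, 1.8355). ∠EJF = 97.0° gives JF at 130.60° from the x-axis; with |JF| = 18.0, F = (10.828, 15.502). Then |WF| = |F − W| = 25.729.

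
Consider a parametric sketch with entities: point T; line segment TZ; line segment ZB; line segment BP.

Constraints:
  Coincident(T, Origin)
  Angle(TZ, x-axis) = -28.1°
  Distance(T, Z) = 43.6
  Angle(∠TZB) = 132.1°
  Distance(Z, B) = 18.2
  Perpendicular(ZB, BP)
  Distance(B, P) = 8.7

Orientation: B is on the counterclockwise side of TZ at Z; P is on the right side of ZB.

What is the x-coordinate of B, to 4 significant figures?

55.58

T is at the origin; TZ runs at -28.1° with length 43.6, so Z = 43.6·(cos -28.1°, sin -28.1°) = (38.46, -20.54). ∠TZB = 132.1°, so ZB runs at -28.1° + (180° − 132.1°) = 19.80° from the x-axis; with |ZB| = 18.2, B = Z + 18.2·(cos 19.80°, sin 19.80°) = (55.58, -14.37). So B.x = 55.58.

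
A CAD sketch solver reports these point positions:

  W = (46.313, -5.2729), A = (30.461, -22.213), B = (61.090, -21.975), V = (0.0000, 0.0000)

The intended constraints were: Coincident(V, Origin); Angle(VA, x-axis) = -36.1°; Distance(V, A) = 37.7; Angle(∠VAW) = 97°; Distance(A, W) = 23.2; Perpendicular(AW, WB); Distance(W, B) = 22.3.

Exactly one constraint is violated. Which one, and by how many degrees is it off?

Perpendicular(AW, WB) — off by 5.40°.

V = (0.00, 0.00) ✓; VA at -36.10° ✓; |VA| = 37.70 ✓; ∠VAW = 97.00° ✓; |AW| = 23.20 ✓; ∠(AW, WB) = 95.40° ✗; |WB| = 22.30 ✓.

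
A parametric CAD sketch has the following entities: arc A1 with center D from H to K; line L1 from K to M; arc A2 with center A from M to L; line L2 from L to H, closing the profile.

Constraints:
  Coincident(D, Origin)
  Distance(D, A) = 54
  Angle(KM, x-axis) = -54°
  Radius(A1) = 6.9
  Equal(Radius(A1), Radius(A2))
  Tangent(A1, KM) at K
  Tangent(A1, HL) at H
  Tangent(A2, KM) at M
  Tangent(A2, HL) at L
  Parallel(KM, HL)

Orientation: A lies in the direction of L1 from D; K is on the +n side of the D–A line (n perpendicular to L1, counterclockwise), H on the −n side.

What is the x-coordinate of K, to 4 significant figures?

5.582

The slot axis is L1's direction at -54.0°, so u = (cos -54.0°, sin -54.0°) = (0.5878, -0.8090) and n = (−sin -54.0°, cos -54.0°) = (0.8090, 0.5878). D is at the origin and A lies 54.0 along u from D, so A = 54.0·u = (31.74, -43.69). Tangency of A1 to both parallel lines with radius 6.9 puts K and H at D ± 6.9·n: K = (5.582, 4.056), H = (-5.582, -4.056). So K.x = 5.582.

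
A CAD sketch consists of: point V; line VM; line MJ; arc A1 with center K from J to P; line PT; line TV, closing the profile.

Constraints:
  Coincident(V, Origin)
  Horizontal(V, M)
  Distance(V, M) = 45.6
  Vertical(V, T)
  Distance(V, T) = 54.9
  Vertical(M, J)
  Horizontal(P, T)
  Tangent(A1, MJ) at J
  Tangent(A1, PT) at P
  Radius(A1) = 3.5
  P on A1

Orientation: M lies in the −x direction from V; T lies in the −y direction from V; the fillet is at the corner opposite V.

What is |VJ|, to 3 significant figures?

68.7

The virtual corner opposite V is at (-45.6, -54.9). Since A1 is tangent to MJ there, KJ ⟂ MJ and A1 meets PT tangentially, so KP is at right angles to PT, with radius 3.5, so the center K sits 3.5 in from both sides at K = (-42.1, -51.4). That places the tangent points at J = (-45.6, -51.4) on MJ and P = (-42.1, -54.9) on PT. Then |VJ| = |J − V| = 68.7.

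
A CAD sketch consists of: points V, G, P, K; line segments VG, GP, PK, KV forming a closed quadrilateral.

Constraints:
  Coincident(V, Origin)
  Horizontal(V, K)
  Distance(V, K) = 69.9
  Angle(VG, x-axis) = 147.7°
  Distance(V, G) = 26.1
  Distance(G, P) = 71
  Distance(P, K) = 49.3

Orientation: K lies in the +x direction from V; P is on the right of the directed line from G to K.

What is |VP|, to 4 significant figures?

45.28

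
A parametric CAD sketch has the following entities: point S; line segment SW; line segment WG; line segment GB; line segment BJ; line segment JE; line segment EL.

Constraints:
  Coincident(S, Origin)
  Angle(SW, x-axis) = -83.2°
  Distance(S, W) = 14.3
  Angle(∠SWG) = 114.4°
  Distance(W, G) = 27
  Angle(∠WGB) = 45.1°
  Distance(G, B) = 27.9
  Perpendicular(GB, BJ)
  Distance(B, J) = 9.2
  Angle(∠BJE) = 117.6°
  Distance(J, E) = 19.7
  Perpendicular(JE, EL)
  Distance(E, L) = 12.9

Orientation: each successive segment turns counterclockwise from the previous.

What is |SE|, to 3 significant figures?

22.4

S is at the origin; SW runs at -83.2° with length 14.3, so W = (1.69, -14.2). ∠SWG = 114.4° gives WG at -17.6° from the x-axis; with |WG| = 27.0, G = (27.4, -22.4). ∠WGB = 45.1° gives GB at 117° from the x-axis; with |GB| = 27.9, B = (14.6, 2.43). GB ⟂ BJ, so BJ runs at -153°; with |BJ| = 9.2, J = (6.46, -1.79). ∠BJE = 117.6° gives JE at -90.3° from the x-axis; with |JE| = 19.7, E = (6.35, -21.5). Then |SE| = |E − S| = 22.4.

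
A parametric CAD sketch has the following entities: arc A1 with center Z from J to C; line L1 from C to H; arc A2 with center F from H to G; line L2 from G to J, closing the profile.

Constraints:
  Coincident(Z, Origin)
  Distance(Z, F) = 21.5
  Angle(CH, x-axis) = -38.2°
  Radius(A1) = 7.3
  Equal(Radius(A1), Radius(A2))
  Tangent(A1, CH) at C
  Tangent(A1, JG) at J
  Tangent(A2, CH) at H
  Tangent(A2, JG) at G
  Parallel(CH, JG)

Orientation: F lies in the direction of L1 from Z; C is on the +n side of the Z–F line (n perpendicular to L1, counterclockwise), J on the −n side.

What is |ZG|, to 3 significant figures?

22.7

Tangency of A1 to both parallel lines with radius 7.3 puts C and J at Z ± 7.3·n: C = (4.51, 5.74), J = (-4.51, -5.74). Equal radii place H and G the same way about F: H = F + 7.3·n = (21.4, -7.56), G = F − 7.3·n = (12.4, -19.0). Then |ZG| = |G − Z| = 22.7.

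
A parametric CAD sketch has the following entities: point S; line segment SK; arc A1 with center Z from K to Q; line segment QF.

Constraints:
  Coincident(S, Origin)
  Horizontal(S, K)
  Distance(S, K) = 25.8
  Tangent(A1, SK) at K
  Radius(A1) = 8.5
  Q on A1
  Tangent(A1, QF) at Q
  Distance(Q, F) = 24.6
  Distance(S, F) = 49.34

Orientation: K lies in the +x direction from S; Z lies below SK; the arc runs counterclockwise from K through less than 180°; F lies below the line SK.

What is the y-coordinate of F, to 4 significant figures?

-31.51

Checks: |ZQ| = 8.500 ✓; ∠(ZQ, QF) = 90.00° ✓; |QF| = 24.60 ✓; |SF| = 49.34 ✓.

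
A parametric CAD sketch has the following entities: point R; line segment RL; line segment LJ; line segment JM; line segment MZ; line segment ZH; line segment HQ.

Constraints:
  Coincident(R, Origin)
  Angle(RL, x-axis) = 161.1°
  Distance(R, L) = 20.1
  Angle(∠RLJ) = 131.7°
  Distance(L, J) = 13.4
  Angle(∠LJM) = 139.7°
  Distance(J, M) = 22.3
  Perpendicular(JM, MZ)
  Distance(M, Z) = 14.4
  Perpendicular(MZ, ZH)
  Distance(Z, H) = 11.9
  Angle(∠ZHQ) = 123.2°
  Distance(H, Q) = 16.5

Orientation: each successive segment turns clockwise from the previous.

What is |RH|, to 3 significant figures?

25.5

The perpendicularity gives MZ at right angles to JM, so MZ runs at -17.5°; with |MZ| = 14.4, Z = (-3.77, 35.8). MZ ⟂ ZH, so ZH runs at -108°; with |ZH| = 11.9, H = (-7.35, 24.5). Then |RH| = |H − R| = 25.5.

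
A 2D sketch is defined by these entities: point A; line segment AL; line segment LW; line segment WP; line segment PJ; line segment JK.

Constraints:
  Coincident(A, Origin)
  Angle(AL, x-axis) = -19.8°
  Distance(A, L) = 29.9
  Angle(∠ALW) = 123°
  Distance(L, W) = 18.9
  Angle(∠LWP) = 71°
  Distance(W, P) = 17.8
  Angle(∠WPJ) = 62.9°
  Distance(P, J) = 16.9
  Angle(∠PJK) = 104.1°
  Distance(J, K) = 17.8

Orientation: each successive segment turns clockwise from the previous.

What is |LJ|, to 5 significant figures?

4.8551

A is at the origin; AL runs at -19.8° with length 29.9, so L = (28.132, -10.128). ∠ALW = 123.0° gives LW at -76.800° from the x-axis; with |LW| = 18.9, W = (32.448, -28.529). ∠LWP = 71.0° gives WP at 174.20° from the x-axis; with |WP| = 17.8, P = (14.739, -26.730). ∠WPJ = 62.9° gives PJ at 57.100° from the x-axis; with |PJ| = 16.9, J = (23.919, -12.541). Then |LJ| = |J − L| = 4.8551.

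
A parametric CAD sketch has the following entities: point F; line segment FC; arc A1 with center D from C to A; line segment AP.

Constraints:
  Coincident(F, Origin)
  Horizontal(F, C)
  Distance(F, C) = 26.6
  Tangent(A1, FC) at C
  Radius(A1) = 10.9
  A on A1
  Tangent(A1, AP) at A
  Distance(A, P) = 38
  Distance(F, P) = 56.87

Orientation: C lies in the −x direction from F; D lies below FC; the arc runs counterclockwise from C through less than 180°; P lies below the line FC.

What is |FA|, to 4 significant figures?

39.61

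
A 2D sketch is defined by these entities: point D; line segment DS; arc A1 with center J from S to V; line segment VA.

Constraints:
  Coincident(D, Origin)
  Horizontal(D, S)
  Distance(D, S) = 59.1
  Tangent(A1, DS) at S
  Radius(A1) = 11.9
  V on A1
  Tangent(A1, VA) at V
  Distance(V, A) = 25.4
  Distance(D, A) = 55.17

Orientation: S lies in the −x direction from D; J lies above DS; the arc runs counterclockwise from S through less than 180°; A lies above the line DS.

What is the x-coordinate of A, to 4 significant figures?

-42.84

Checks: ∠(JS, SD) = 90.00° ✓; |JS| = 11.90 ✓; |JV| = 11.90 ✓; ∠(JV, VA) = 90.00° ✓; |VA| = 25.40 ✓; |DA| = 55.17 ✓.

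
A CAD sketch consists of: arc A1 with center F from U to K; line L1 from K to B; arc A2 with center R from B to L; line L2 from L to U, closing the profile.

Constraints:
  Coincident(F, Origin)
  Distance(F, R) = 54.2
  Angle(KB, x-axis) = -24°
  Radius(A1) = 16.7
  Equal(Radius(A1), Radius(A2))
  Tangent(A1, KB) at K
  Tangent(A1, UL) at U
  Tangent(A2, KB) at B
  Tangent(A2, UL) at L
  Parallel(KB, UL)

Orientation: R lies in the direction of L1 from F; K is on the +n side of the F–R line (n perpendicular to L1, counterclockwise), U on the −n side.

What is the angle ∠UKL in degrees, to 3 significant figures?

58.4°

The slot axis is L1's direction at -24.0°, so u = (cos -24.0°, sin -24.0°) = (0.914, -0.407) and n = (−sin -24.0°, cos -24.0°) = (0.407, 0.914). F is at the origin and R lies 54.2 along u from F, so R = 54.2·u = (49.5, -22.0). Tangency of A1 to both parallel lines with radius 16.7 puts K and U at F ± 16.7·n: K = (6.79, 15.3), U = (-6.79, -15.3). Equal radii place B and L the same way about R: B = R + 16.7·n = (56.3, -6.79), L = R − 16.7·n = (42.7, -37.3). Then cos ∠UKL = KU·KL / (|KU||KL|), giving 58.4°.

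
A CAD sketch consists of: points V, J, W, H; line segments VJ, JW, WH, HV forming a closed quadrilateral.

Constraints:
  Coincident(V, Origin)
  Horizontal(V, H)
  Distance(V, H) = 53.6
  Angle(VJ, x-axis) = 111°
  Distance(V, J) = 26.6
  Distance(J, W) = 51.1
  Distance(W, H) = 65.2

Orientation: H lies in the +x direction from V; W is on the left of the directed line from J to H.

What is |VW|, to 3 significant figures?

65.9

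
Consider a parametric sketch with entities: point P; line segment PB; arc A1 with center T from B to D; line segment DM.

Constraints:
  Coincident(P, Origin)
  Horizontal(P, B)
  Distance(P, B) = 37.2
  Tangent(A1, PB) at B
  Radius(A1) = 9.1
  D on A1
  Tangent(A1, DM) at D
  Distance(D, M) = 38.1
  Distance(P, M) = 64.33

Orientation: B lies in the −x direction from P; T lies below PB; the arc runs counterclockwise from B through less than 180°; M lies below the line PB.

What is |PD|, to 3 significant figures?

47.3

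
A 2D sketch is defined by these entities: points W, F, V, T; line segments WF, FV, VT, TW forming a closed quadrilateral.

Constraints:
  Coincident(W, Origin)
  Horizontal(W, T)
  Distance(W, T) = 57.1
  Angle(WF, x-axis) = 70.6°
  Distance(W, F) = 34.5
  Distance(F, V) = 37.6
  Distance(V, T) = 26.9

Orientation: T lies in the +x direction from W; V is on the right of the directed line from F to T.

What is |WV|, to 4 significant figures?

30.20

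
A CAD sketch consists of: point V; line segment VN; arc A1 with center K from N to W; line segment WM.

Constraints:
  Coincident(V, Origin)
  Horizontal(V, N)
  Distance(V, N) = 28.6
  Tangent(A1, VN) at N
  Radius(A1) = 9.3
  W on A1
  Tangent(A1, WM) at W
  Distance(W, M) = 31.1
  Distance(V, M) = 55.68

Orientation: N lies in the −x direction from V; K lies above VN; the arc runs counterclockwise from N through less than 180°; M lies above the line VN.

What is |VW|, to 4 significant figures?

25.50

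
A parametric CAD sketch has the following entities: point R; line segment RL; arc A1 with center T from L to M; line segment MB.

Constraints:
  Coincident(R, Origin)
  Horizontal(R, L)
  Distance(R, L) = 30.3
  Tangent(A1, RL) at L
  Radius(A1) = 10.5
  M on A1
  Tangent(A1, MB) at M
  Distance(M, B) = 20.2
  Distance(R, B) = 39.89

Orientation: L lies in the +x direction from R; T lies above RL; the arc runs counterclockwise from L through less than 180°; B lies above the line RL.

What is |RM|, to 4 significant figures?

41.78

Checks: |TM| = 10.50 ✓; ∠(TM, MB) = 90.00° ✓; |MB| = 20.20 ✓; |RB| = 39.89 ✓.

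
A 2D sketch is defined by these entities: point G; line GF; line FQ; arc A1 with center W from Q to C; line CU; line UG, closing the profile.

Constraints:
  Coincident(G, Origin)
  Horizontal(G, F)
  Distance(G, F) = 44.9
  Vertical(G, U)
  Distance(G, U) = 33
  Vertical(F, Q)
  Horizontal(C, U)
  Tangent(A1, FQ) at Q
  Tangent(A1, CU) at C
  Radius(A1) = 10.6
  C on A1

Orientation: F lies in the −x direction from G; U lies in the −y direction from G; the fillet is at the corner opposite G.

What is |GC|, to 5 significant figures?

47.597

G is at the origin; G and F share the same y with |GF| = 44.9 and F on the −x side, so F = (-44.900, 0.0000). GU is vertical with |GU| = 33.0 and U on the −y side, so U = (0.0000, -33.000). The virtual corner opposite G is at (-44.900, -33.000). Since A1 is tangent to FQ there, WQ ⟂ FQ and tangency of A1 to CU means the radius WC is perpendicular to CU, with radius 10.6, so the center W sits 10.6 in from both sides at W = (-34.300, -22.400). That places the tangent points at Q = (-44.900, -22.400) on FQ and C = (-34.300, -33.000) on CU. Then |GC| = |C − G| = 47.597.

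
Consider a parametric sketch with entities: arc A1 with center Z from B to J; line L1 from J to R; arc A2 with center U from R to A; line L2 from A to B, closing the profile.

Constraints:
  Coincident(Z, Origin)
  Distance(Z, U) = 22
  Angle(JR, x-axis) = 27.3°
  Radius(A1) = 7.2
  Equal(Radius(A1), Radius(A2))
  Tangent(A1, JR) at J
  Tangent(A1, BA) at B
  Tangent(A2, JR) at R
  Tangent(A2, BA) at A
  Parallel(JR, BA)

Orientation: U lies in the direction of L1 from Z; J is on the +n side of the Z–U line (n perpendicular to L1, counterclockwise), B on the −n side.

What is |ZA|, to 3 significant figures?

23.1

The slot axis is L1's direction at 27.3°, so u = (cos 27.3°, sin 27.3°) = (0.889, 0.459) and n = (−sin 27.3°, cos 27.3°) = (-0.459, 0.889). Z is at the origin and U lies 22.0 along u from Z, so U = 22.0·u = (19.5, 10.1). Tangency of A1 to both parallel lines with radius 7.2 puts J and B at Z ± 7.2·n: J = (-3.30, 6.40), B = (3.30, -6.40). Equal radii place R and A the same way about U: R = U + 7.2·n = (16.2, 16.5), A = U − 7.2·n = (22.9, 3.69). Then |ZA| = |A − Z| = 23.1.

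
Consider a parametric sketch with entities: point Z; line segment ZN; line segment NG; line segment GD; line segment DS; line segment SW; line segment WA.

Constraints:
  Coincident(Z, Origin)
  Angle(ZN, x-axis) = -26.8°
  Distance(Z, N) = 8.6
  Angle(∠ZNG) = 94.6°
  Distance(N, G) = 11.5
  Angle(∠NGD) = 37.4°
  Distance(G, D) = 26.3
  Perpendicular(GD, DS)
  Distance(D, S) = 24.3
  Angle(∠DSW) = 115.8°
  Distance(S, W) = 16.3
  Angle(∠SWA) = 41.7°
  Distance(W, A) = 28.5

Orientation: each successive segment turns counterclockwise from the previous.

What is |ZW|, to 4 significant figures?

30.97

Z is at the origin; ZN runs at -26.8° with length 8.6, so N = (7.676, -3.878). ∠ZNG = 94.6° gives NG at 58.60° from the x-axis; with |NG| = 11.5, G = (13.67, 5.938). ∠NGD = 37.4° gives GD at -158.8° from the x-axis; with |GD| = 26.3, D = (-10.85, -3.572). GD ⟂ DS, so DS runs at -68.80°; with |DS| = 24.3, S = (-2.065, -26.23). ∠DSW = 115.8° gives SW at -4.600° from the x-axis; with |SW| = 16.3, W = (14.18, -27.54). Then |ZW| = |W − Z| = 30.97.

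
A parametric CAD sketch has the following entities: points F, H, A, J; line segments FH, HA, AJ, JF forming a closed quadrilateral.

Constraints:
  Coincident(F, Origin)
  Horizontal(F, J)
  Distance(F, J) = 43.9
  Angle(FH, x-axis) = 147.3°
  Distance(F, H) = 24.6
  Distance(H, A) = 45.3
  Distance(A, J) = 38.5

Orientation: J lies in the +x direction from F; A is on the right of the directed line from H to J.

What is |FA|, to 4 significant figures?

22.14

Checks: FH at 147.3° ✓; |HA| = 45.30 ✓; |AJ| = 38.50 ✓.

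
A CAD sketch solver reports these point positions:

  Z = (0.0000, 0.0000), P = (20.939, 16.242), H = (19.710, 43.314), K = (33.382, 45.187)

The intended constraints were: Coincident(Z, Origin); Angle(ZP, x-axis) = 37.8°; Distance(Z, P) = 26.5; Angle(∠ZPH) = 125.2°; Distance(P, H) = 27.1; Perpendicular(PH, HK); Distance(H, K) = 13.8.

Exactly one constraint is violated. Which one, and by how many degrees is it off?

Perpendicular(PH, HK) — off by 5.20°.

Z = (0.00, 0.00) ✓; ZP at 37.80° ✓; |ZP| = 26.50 ✓; ∠ZPH = 125.2° ✓; |PH| = 27.10 ✓; ∠(PH, HK) = 84.80° ✗; |HK| = 13.80 ✓.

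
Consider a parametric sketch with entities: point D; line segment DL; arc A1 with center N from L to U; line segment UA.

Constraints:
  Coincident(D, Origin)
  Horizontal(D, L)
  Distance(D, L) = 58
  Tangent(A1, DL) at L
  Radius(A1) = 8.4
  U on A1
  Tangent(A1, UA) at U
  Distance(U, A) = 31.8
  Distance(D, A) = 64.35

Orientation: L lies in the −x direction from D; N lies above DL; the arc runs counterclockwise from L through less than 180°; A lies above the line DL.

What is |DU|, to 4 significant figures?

50.33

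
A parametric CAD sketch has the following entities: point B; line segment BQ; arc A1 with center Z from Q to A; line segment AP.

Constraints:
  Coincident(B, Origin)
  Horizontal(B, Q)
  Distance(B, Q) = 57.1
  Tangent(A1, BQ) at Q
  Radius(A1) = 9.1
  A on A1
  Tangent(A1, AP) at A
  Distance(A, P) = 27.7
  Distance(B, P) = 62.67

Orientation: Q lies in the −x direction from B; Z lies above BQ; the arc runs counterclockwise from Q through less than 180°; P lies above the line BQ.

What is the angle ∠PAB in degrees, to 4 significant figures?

106.2°

Checks: ∠(ZQ, QB) = 90.00° ✓; |ZQ| = 9.100 ✓; |ZA| = 9.100 ✓; ∠(ZA, AP) = 90.00° ✓; |AP| = 27.70 ✓; |BP| = 62.67 ✓.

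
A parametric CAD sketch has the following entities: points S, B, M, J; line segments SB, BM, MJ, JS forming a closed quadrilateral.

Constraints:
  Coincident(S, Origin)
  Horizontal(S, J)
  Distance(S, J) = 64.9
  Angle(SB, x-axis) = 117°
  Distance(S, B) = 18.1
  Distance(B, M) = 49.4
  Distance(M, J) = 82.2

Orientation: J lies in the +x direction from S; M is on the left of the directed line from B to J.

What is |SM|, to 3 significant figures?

62.7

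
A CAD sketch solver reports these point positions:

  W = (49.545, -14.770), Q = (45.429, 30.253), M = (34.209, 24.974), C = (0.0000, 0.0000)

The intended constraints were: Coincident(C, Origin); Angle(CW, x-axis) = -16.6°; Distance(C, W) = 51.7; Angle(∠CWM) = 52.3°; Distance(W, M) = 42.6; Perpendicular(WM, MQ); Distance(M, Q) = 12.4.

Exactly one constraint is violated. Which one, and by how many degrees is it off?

Perpendicular(WM, MQ) — off by 4.10°.

C = (0.00, 0.00) ✓; CW at -16.60° ✓; |CW| = 51.70 ✓; ∠CWM = 52.30° ✓; |WM| = 42.60 ✓; ∠(WM, MQ) = 85.90° ✗; |MQ| = 12.40 ✓.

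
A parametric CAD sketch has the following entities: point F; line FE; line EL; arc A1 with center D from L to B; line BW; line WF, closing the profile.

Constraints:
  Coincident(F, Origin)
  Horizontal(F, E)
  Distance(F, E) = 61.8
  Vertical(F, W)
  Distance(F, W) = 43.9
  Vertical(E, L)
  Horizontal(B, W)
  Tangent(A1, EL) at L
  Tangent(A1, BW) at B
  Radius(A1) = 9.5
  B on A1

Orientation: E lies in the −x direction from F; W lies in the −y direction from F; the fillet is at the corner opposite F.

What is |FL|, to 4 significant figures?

70.73

F is at the origin; F and E share the same y with |FE| = 61.8 and E on the −x side, so E = (-61.80, 0.000). F and W share the same x with |FW| = 43.9 and W on the −y side, so W = (0.000, -43.90). The virtual corner opposite F is at (-61.80, -43.90). Since A1 is tangent to EL there, DL ⟂ EL and the tangent condition forces DB to be normal to BW, with radius 9.5, so the center D sits 9.5 in from both sides at D = (-52.30, -34.40). That places the tangent points at L = (-61.80, -34.40) on EL and B = (-52.30, -43.90) on BW. Then |FL| = |L − F| = 70.73.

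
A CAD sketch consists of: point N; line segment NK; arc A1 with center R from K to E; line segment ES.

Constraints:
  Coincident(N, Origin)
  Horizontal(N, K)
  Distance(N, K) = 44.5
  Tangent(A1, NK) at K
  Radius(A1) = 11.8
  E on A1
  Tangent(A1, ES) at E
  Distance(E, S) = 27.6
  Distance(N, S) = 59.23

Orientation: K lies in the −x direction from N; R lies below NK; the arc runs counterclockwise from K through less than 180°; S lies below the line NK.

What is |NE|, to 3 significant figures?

57.6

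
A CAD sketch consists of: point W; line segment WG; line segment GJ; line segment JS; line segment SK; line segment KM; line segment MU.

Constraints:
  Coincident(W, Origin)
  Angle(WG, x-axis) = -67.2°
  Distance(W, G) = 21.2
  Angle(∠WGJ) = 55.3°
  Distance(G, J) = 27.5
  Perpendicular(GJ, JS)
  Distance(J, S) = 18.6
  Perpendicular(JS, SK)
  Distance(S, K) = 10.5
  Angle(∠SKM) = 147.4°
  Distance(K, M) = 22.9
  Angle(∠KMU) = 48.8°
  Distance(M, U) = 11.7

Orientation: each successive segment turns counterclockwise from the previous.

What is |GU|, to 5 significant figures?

9.4324

∠SKM = 147.4° gives KM at -89.900° from the x-axis; with |KM| = 22.9, M = (1.7023, -18.112). ∠KMU = 48.8° gives MU at 41.300° from the x-axis; with |MU| = 11.7, U = (10.492, -10.390). Then |GU| = |U − G| = 9.4324.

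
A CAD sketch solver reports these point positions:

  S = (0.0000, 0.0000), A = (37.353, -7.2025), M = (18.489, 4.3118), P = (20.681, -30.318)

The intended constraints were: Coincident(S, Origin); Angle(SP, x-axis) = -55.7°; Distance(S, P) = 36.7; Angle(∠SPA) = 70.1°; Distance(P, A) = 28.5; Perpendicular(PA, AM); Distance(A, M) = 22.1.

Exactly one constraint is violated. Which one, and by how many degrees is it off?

Perpendicular(PA, AM) — off by 4.40°.

S = (0.00, 0.00) ✓; SP at -55.70° ✓; |SP| = 36.70 ✓; ∠SPA = 70.10° ✓; |PA| = 28.50 ✓; ∠(PA, AM) = 94.40° ✗; |AM| = 22.10 ✓.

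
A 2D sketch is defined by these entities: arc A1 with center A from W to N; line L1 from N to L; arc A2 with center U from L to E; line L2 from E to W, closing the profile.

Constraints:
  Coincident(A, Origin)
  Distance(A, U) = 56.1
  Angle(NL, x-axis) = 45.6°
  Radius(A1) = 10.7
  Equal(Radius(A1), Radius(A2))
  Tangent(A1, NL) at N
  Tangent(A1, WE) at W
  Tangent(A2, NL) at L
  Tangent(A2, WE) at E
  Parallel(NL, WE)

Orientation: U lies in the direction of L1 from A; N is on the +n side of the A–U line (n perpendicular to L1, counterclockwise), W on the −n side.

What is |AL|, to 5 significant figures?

57.111

The slot axis is L1's direction at 45.6°, so u = (cos 45.6°, sin 45.6°) = (0.69966, 0.71447) and n = (−sin 45.6°, cos 45.6°) = (-0.71447, 0.69966). A is at the origin and U lies 56.1 along u from A, so U = 56.1·u = (39.251, 40.082). Tangency of A1 to both parallel lines with radius 10.7 puts N and W at A ± 10.7·n: N = (-7.6449, 7.4864), W = (7.6449, -7.4864). Equal radii place L and E the same way about U: L = U + 10.7·n = (31.606, 47.568), E = U − 10.7·n = (46.896, 32.596). Then |AL| = |L − A| = 57.111.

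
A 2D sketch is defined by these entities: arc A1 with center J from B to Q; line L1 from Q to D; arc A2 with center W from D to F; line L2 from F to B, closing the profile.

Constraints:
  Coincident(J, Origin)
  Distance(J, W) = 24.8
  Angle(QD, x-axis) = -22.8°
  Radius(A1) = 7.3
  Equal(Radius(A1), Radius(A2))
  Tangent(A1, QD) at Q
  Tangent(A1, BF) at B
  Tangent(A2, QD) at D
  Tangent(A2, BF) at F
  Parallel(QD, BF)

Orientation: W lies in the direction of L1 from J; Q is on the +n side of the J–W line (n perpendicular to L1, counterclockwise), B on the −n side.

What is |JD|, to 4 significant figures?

25.85

Tangency of A1 to both parallel lines with radius 7.3 puts Q and B at J ± 7.3·n: Q = (2.829, 6.730), B = (-2.829, -6.730). Equal radii place D and F the same way about W: D = W + 7.3·n = (25.69, -2.881), F = W − 7.3·n = (20.03, -16.34). Then |JD| = |D − J| = 25.85.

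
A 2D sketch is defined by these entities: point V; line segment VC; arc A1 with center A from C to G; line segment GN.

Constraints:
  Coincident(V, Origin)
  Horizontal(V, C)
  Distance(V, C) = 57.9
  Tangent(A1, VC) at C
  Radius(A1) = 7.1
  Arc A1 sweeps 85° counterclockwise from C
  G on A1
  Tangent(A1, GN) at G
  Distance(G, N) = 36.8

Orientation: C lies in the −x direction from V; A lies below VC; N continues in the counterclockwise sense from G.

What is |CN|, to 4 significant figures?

44.35

V is at the origin; V and C share the same y with |VC| = 57.9 and C on the −x side, so C = (-57.90, 0.000). Tangency of A1 to VC means the radius AC is perpendicular to VC, so A = C + (0, -7.1) = (-57.90, -7.100). On A1, C sits at bearing 90° from A; an 85° counterclockwise sweep puts G at bearing 175°, so G = A + 7.1·(cos 175°, sin 175°) = (-64.97, -6.481). Since A1 is tangent to GN there, AG ⟂ GN, so GN runs along (−sin 175°, cos 175°); with |GN| = 36.8, N = (-68.18, -43.14). Then |CN| = |N − C| = 44.35.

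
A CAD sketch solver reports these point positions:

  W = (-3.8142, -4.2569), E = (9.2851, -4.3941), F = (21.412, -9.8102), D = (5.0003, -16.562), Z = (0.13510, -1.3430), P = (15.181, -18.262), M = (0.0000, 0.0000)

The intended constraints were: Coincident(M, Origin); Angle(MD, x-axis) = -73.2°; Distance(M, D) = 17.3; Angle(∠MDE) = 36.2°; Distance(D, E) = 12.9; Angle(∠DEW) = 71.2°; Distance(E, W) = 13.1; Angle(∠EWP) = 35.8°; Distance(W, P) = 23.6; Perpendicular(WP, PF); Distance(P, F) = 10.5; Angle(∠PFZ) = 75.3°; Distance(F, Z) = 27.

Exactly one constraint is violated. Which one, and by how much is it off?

Distance(F, Z) = 27 — off by 4.10.

M = (0.00, 0.00) ✓; MD at -73.20° ✓; |MD| = 17.30 ✓; ∠MDE = 36.20° ✓; |DE| = 12.90 ✓; ∠DEW = 71.20° ✓; |EW| = 13.10 ✓; ∠EWP = 35.80° ✓; |WP| = 23.60 ✓; ∠(WP, PF) = 90.00° ✓; |PF| = 10.50 ✓; ∠PFZ = 75.30° ✓; |FZ| = 22.90 ✗.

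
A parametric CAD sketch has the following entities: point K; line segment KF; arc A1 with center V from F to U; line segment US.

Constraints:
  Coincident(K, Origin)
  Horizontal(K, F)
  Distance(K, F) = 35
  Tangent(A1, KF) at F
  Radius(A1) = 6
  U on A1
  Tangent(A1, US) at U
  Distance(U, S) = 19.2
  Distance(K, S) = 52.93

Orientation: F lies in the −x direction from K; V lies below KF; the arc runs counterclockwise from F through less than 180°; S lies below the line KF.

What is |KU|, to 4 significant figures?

40.56

K is at the origin; KF is horizontal with |KF| = 35.0 and F on the −x side, so F = (-35.00, 0.000). Since A1 is tangent to KF there, VF ⟂ KF, so V = F + (0, -6) = (-35.00, -6.000). Since VU ⟂ US (tangency), |VS| = √(6.0² + 19.2²) = 20.12 regardless of where U sits on A1. So S lies on both circle(K, 52.93) and circle(V, 20.12); the below-KF intersection is S = (-48.70, -20.73). U is the foot of the tangent from S: U = (-40.41, -3.409).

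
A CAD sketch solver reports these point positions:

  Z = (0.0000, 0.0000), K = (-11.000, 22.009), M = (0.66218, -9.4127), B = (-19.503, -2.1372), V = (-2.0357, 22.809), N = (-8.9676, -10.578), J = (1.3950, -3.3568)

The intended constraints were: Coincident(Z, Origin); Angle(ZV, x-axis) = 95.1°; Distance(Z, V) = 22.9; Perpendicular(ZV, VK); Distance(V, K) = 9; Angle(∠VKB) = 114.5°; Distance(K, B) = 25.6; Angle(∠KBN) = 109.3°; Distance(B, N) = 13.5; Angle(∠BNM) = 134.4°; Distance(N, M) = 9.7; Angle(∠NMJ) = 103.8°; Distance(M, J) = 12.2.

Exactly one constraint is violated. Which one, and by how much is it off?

Distance(M, J) = 12.2 — off by 6.10.

Z = (0.00, 0.00) ✓; ZV at 95.10° ✓; |ZV| = 22.90 ✓; ∠(ZV, VK) = 90.00° ✓; |VK| = 9.000 ✓; ∠VKB = 114.5° ✓; |KB| = 25.60 ✓; ∠KBN = 109.3° ✓; |BN| = 13.50 ✓; ∠BNM = 134.4° ✓; |NM| = 9.700 ✓; ∠NMJ = 103.8° ✓; |MJ| = 6.100 ✗.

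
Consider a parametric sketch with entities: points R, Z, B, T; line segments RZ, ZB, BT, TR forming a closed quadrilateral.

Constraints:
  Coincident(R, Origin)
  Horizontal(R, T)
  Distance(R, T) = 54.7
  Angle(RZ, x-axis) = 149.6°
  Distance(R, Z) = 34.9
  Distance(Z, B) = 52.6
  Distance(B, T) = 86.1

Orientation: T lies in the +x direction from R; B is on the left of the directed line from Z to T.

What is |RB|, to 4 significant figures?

63.31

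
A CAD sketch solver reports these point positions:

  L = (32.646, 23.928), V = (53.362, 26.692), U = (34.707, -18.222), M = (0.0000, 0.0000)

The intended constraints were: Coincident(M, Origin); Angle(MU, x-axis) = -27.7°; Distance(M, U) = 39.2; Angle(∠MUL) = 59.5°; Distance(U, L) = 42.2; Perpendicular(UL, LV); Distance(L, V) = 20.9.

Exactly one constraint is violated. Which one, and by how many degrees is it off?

Perpendicular(UL, LV) — off by 4.80°.

M = (0.00, 0.00) ✓; MU at -27.70° ✓; |MU| = 39.20 ✓; ∠MUL = 59.50° ✓; |UL| = 42.20 ✓; ∠(UL, LV) = 85.20° ✗; |LV| = 20.90 ✓.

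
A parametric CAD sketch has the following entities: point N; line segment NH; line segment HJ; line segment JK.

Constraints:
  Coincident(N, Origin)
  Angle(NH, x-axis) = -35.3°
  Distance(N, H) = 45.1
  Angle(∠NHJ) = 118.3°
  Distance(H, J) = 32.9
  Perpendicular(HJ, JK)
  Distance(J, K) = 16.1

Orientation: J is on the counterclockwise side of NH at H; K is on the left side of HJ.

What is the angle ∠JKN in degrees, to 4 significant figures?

113.5°

N is at the origin; NH runs at -35.3° with length 45.1, so H = 45.1·(cos -35.3°, sin -35.3°) = (36.81, -26.06). ∠NHJ = 118.3°, so HJ runs at -35.3° + (180° − 118.3°) = 26.40° from the x-axis; with |HJ| = 32.9, J = H + 32.9·(cos 26.40°, sin 26.40°) = (66.28, -11.43). HJ is perpendicular to JK; with |JK| = 16.1 on the left of HJ, K = J + 16.1·(-0.4446, 0.8957) = (59.12, 2.988). Then cos ∠JKN = KJ·KN / (|KJ||KN|), giving 113.5°.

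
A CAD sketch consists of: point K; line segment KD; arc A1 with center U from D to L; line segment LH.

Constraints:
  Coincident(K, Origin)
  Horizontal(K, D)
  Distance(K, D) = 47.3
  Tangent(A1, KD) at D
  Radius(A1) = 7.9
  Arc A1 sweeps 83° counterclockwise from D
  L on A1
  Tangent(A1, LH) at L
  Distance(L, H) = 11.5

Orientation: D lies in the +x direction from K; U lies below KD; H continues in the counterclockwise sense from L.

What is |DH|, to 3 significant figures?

20.5

On A1, D sits at bearing 90° from U; an 83° counterclockwise sweep puts L at bearing 173°, so L = U + 7.9·(cos 173°, sin 173°) = (39.5, -6.94). Tangency of A1 to LH means the radius UL is perpendicular to LH, so LH runs along (−sin 173°, cos 173°); with |LH| = 11.5, H = (38.1, -18.4). Then |DH| = |H − D| = 20.5.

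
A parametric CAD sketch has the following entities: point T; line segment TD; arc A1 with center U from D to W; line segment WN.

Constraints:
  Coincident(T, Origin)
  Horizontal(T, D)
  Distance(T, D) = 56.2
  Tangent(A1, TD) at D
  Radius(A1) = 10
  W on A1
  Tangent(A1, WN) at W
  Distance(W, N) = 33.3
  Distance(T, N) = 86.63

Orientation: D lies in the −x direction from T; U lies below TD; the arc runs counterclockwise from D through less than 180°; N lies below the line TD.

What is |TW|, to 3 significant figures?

65.7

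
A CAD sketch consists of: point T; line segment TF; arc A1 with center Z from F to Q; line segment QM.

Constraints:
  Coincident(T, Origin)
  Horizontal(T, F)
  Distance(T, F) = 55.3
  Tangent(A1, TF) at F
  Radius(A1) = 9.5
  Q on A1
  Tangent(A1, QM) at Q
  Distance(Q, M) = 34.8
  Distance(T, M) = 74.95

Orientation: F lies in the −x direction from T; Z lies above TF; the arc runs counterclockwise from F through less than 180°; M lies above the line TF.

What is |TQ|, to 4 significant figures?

48.32

Checks: |ZQ| = 9.500 ✓; ∠(ZQ, QM) = 90.00° ✓; |QM| = 34.80 ✓; |TM| = 74.95 ✓.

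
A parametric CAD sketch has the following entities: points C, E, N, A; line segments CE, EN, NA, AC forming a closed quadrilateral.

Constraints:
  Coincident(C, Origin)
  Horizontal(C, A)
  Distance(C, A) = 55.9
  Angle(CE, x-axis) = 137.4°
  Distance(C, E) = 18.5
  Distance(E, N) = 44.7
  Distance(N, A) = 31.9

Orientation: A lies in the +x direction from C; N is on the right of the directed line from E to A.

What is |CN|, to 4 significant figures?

27.04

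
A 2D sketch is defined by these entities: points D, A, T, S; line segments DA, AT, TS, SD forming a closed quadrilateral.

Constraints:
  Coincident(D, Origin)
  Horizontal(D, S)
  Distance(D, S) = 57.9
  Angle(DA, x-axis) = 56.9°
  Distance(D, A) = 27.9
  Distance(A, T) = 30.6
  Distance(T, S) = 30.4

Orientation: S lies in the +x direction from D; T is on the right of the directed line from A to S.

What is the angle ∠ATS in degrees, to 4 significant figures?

105.8°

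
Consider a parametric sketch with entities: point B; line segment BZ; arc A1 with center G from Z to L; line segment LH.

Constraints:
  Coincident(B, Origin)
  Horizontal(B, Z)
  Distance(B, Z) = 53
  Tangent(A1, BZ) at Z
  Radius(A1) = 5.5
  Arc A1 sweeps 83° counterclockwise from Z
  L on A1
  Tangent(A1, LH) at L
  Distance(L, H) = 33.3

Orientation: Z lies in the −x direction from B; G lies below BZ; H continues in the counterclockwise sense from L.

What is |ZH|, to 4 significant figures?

39.06

On A1, Z sits at bearing 90° from G; an 83° counterclockwise sweep puts L at bearing 173°, so L = G + 5.5·(cos 173°, sin 173°) = (-58.46, -4.830). A1 meets LH tangentially, so GL is at right angles to LH, so LH runs along (−sin 173°, cos 173°); with |LH| = 33.3, H = (-62.52, -37.88). Then |ZH| = |H − Z| = 39.06.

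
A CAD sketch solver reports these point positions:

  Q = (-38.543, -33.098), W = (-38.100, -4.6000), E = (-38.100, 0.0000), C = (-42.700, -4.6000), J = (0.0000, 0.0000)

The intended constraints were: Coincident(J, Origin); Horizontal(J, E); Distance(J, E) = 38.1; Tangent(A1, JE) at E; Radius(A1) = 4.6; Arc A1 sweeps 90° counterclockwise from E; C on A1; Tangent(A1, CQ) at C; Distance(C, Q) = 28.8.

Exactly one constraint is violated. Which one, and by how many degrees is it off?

Tangent(A1, CQ) at C — off by 8.30°.

J = (0.00, 0.00) ✓; J.y = 0.00, E.y = 0.00 ✓; |JE| = 38.10 ✓; ∠(WE, EJ) = 90.00° ✓; |WE| = 4.600 ✓; bearing(W→C) − bearing(W→E) = 90.00° ✓; |WC| = 4.600 ✓; ∠(WC, CQ) = 81.70° ✗; |CQ| = 28.80 ✓.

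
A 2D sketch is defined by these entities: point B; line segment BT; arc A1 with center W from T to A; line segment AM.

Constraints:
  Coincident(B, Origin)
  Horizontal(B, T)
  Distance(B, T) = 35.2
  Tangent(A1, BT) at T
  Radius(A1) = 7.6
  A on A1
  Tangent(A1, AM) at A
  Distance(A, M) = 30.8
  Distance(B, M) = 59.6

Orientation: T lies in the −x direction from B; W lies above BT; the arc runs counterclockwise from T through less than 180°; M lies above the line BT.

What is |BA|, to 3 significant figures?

31.3

Checks: ∠(WT, TB) = 90.00° ✓; |WT| = 7.600 ✓; |WA| = 7.600 ✓; ∠(WA, AM) = 90.00° ✓; |AM| = 30.80 ✓; |BM| = 59.60 ✓.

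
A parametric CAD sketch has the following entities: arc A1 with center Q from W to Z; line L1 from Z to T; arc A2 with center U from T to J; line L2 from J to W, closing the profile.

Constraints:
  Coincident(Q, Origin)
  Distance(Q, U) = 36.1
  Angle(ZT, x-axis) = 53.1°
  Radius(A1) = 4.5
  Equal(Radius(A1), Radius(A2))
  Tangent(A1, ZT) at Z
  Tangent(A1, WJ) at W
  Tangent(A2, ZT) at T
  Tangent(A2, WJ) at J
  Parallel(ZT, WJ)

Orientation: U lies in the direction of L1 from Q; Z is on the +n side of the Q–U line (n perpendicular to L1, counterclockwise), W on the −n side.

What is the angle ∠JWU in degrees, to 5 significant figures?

7.1055°

The slot axis is L1's direction at 53.1°, so u = (cos 53.1°, sin 53.1°) = (0.60042, 0.79968) and n = (−sin 53.1°, cos 53.1°) = (-0.79968, 0.60042). Q is at the origin and U lies 36.1 along u from Q, so U = 36.1·u = (21.675, 28.869). Tangency of A1 to both parallel lines with radius 4.5 puts Z and W at Q ± 4.5·n: Z = (-3.5986, 2.7019), W = (3.5986, -2.7019). Equal radii place T and J the same way about U: T = U + 4.5·n = (18.077, 31.571), J = U − 4.5·n = (25.274, 26.167). Then cos ∠JWU = WJ·WU / (|WJ||WU|), giving 7.1055°.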